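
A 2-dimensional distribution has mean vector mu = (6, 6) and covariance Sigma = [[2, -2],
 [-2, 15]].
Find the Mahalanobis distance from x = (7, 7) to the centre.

Step 1 — centre the observation: (x - mu) = (1, 1).

Step 2 — invert Sigma. det(Sigma) = 2·15 - (-2)² = 26.
  Sigma^{-1} = (1/det) · [[d, -b], [-b, a]] = [[0.5769, 0.0769],
 [0.0769, 0.0769]].

Step 3 — form the quadratic (x - mu)^T · Sigma^{-1} · (x - mu):
  Sigma^{-1} · (x - mu) = (0.6538, 0.1538).
  (x - mu)^T · [Sigma^{-1} · (x - mu)] = (1)·(0.6538) + (1)·(0.1538) = 0.8077.

Step 4 — take square root: d = √(0.8077) ≈ 0.8987.

d(x, mu) = √(0.8077) ≈ 0.8987


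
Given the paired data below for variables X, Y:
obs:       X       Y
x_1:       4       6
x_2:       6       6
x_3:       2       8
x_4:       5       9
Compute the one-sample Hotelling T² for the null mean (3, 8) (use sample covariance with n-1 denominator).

Step 1 — sample mean vector:
  mean(X) = (4 + 6 + 2 + 5) / 4 = 17/4 = 4.25
  mean(Y) = (6 + 6 + 8 + 9) / 4 = 29/4 = 7.25
  x̄ = (4.25, 7.25),  deviation x̄ - mu_0 = (4.25, 7.25) - (3, 8) = (1.25, -0.75).

Step 2 — sample covariance matrix, S[i,j] = (1/(n-1)) · Σ_k (x_{k,i} - mean_i) · (x_{k,j} - mean_j), divisor n-1 = 3:
  S[X,X] = ((-0.25)·(-0.25) + (1.75)·(1.75) + (-2.25)·(-2.25) + (0.75)·(0.75)) / 3 = 8.75/3 = 2.9167
  S[X,Y] = ((-0.25)·(-1.25) + (1.75)·(-1.25) + (-2.25)·(0.75) + (0.75)·(1.75)) / 3 = -2.25/3 = -0.75
  S[Y,Y] = ((-1.25)·(-1.25) + (-1.25)·(-1.25) + (0.75)·(0.75) + (1.75)·(1.75)) / 3 = 6.75/3 = 2.25
  S = [[2.9167, -0.75],
 [-0.75, 2.25]].

Step 3 — invert S. det(S) = 2.9167·2.25 - (-0.75)² = 6.
  S^{-1} = (1/det) · [[d, -b], [-b, a]] = [[0.375, 0.125],
 [0.125, 0.4861]].

Step 4 — quadratic form (x̄ - mu_0)^T · S^{-1} · (x̄ - mu_0):
  S^{-1} · (x̄ - mu_0) = (0.375, -0.2083),
  (x̄ - mu_0)^T · [...] = (1.25)·(0.375) + (-0.75)·(-0.2083) = 0.625.

Step 5 — scale by n: T² = 4 · 0.625 = 2.5.

T² ≈ 2.5


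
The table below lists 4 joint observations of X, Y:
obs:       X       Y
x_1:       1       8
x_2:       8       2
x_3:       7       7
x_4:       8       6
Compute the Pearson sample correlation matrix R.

Step 1 — column means:
  mean(X) = (1 + 8 + 7 + 8) / 4 = 24/4 = 6
  mean(Y) = (8 + 2 + 7 + 6) / 4 = 23/4 = 5.75

Step 2 — sample variances and covariances s[i,j] = (1/(n-1)) · Σ_k (x_{k,i} - mean_i) · (x_{k,j} - mean_j), with n-1 = 3:
  s[X,X] = ((-5)·(-5) + (2)·(2) + (1)·(1) + (2)·(2)) / 3 = 34/3 = 11.3333
  s[X,Y] = ((-5)·(2.25) + (2)·(-3.75) + (1)·(1.25) + (2)·(0.25)) / 3 = -17/3 = -5.6667
  s[Y,Y] = ((2.25)·(2.25) + (-3.75)·(-3.75) + (1.25)·(1.25) + (0.25)·(0.25)) / 3 = 20.75/3 = 6.9167
  Sample standard deviations s_i = √(s[i,i]):
  s(X) = √(11.3333) = 3.3665
  s(Y) = √(6.9167) = 2.63

Step 3 — r_{ij} = s_{ij} / (s_i · s_j):
  r[X,X] = 1 (diagonal).
  r[X,Y] = -5.6667 / (3.3665 · 2.63) = -5.6667 / 8.8537 = -0.64
  r[Y,Y] = 1 (diagonal).

R is symmetric with unit diagonal. Assembling:

R = [[1, -0.64],
 [-0.64, 1]]


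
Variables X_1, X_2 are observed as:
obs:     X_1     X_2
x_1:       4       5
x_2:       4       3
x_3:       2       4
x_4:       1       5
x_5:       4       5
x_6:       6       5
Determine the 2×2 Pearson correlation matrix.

Step 1 — column means:
  mean(X_1) = (4 + 4 + 2 + 1 + 4 + 6) / 6 = 21/6 = 3.5
  mean(X_2) = (5 + 3 + 4 + 5 + 5 + 5) / 6 = 27/6 = 4.5

Step 2 — sample variances and covariances s[i,j] = (1/(n-1)) · Σ_k (x_{k,i} - mean_i) · (x_{k,j} - mean_j), with n-1 = 5:
  s[X_1,X_1] = ((0.5)·(0.5) + (0.5)·(0.5) + (-1.5)·(-1.5) + (-2.5)·(-2.5) + (0.5)·(0.5) + (2.5)·(2.5)) / 5 = 15.5/5 = 3.1
  s[X_1,X_2] = ((0.5)·(0.5) + (0.5)·(-1.5) + (-1.5)·(-0.5) + (-2.5)·(0.5) + (0.5)·(0.5) + (2.5)·(0.5)) / 5 = 0.5/5 = 0.1
  s[X_2,X_2] = ((0.5)·(0.5) + (-1.5)·(-1.5) + (-0.5)·(-0.5) + (0.5)·(0.5) + (0.5)·(0.5) + (0.5)·(0.5)) / 5 = 3.5/5 = 0.7
  Sample standard deviations s_i = √(s[i,i]):
  s(X_1) = √(3.1) = 1.7607
  s(X_2) = √(0.7) = 0.8367

Step 3 — r_{ij} = s_{ij} / (s_i · s_j):
  r[X_1,X_1] = 1 (diagonal).
  r[X_1,X_2] = 0.1 / (1.7607 · 0.8367) = 0.1 / 1.4731 = 0.0679
  r[X_2,X_2] = 1 (diagonal).

R is symmetric with unit diagonal. Assembling:

R = [[1, 0.0679],
 [0.0679, 1]]


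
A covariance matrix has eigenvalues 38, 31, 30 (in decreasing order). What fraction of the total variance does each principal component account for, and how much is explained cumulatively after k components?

Step 1 — total variance = trace(Sigma) = Σ λ_i = 38 + 31 + 30 = 99.

Step 2 — fraction explained by component i = λ_i / Σ λ:
  PC1: 38/99 = 0.3838
  PC2: 31/99 = 0.3131
  PC3: 30/99 = 0.303

Step 3 — cumulative fraction after k components = (λ_1 + ... + λ_k) / Σ λ:
  k = 1: 38/99 = 0.3838
  k = 2: (38 + 31)/99 = 69/99 = 0.697
  k = 3: (38 + 31 + 30)/99 = 99/99 = 1

Summary (fraction, with percent):

explained: PC1 0.3838 (38.38%), PC2 0.3131 (31.31%), PC3 0.303 (30.3%);  cumulative: 0.3838, 0.697, 1


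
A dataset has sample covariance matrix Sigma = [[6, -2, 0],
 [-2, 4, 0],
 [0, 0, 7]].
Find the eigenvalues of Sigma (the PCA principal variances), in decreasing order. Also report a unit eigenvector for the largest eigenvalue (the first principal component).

Step 1 — characteristic polynomial p(λ) = det(λI - Sigma) = λ³ - tr·λ² + c_1·λ - det, where tr = trace, c_1 = sum of the principal 2×2 minors, det = det(Sigma):
  tr = 6 + 4 + 7 = 17,
  c_1 = (6·4 - (-2)²) + (6·7 - (0)²) + (4·7 - (0)²) = 20 + 42 + 28 = 90,
  det = 6·(4·7 - (0)²) - (-2)·((-2)·7 - (0)·(0)) + (0)·((-2)·(0) - 4·(0)) = 6·(28) - (-2)·(-14) + (0)·(0) = 140.
  So p(λ) = λ³ - 17λ² + 90λ - 140.
Step 2 — look for an integer root (rational root theorem: any rational root is an integer divisor of 140). Testing λ = 7:
  p(7) = 343 - 833 + 630 - 140 = 0  ✓
  Dividing out (λ - 7): p(λ) = (λ - 7)(λ² - 10λ + 20).
Step 3 — remaining eigenvalues from the quadratic λ² - 10λ + 20 = 0:
  Δ = 10² - 4·20 = 100 - 80 = 20,  λ = (10 ± √20)/2 = (10 ± 4.4721)/2 ≈ 7.2361 or 2.7639.
  Sorted: λ_1 = 7.2361,  λ_2 = 7,  λ_3 = 2.7639  (check: sum = 17 = tr ✓).

Step 4 — unit eigenvector for λ_1 ≈ 7.2361: v spans the null space of (Sigma - λ_1 I), whose rows are
  r_1 = (-1.2361, -2, 0),  r_2 = (-2, -3.2361, 0),  r_3 = (0, 0, -0.2361).
  v is orthogonal to every row, so take v ∝ r_1 × r_3 = ((-2)·(-0.2361) - (0)·(0), (0)·(0) - (-1.2361)·(-0.2361), (-1.2361)·(0) - (-2)·(0)) ≈ (0.4721, -0.2918, 0).
  Let u = (0.4721, -0.2918, 0).
  ||u|| = √((0.4721)² + (-0.2918)² + (0)²) = √(0.3081) ≈ 0.555,  v_1 = u/||u|| ≈ (0.8507, -0.5257, 0) (||v_1|| = 1).

λ_1 = 7.2361,  λ_2 = 7,  λ_3 = 2.7639;  v_1 ≈ (0.8507, -0.5257, 0)


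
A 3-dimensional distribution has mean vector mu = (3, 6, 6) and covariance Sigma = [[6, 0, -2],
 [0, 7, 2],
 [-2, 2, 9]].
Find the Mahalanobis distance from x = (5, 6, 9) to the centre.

Step 1 — centre the observation: (x - mu) = (2, 0, 3).

Step 2 — invert Sigma (cofactor / det for 3×3, or solve directly):
  Sigma^{-1} = [[0.181, -0.0123, 0.0429],
 [-0.0123, 0.1534, -0.0368],
 [0.0429, -0.0368, 0.1288]].

Step 3 — form the quadratic (x - mu)^T · Sigma^{-1} · (x - mu):
  Sigma^{-1} · (x - mu) = (0.4908, -0.135, 0.4724).
  (x - mu)^T · [Sigma^{-1} · (x - mu)] = (2)·(0.4908) + (0)·(-0.135) + (3)·(0.4724) = 2.3988.

Step 4 — take square root: d = √(2.3988) ≈ 1.5488.

d(x, mu) = √(2.3988) ≈ 1.5488


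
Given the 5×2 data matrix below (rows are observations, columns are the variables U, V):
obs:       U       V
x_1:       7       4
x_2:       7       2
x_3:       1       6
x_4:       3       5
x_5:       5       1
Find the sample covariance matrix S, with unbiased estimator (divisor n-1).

Step 1 — column means:
  mean(U) = (7 + 7 + 1 + 3 + 5) / 5 = 23/5 = 4.6
  mean(V) = (4 + 2 + 6 + 5 + 1) / 5 = 18/5 = 3.6

Step 2 — sample covariance S[i,j] = (1/(n-1)) · Σ_k (x_{k,i} - mean_i) · (x_{k,j} - mean_j), with n-1 = 4.
  S[U,U] = ((2.4)·(2.4) + (2.4)·(2.4) + (-3.6)·(-3.6) + (-1.6)·(-1.6) + (0.4)·(0.4)) / 4 = 27.2/4 = 6.8
  S[U,V] = ((2.4)·(0.4) + (2.4)·(-1.6) + (-3.6)·(2.4) + (-1.6)·(1.4) + (0.4)·(-2.6)) / 4 = -14.8/4 = -3.7
  S[V,V] = ((0.4)·(0.4) + (-1.6)·(-1.6) + (2.4)·(2.4) + (1.4)·(1.4) + (-2.6)·(-2.6)) / 4 = 17.2/4 = 4.3

S is symmetric (S[j,i] = S[i,j]). Assembling:

S = [[6.8, -3.7],
 [-3.7, 4.3]]


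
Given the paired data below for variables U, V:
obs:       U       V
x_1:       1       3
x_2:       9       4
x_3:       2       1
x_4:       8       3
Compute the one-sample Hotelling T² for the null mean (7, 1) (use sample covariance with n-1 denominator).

Step 1 — sample mean vector:
  mean(U) = (1 + 9 + 2 + 8) / 4 = 20/4 = 5
  mean(V) = (3 + 4 + 1 + 3) / 4 = 11/4 = 2.75
  x̄ = (5, 2.75),  deviation x̄ - mu_0 = (5, 2.75) - (7, 1) = (-2, 1.75).

Step 2 — sample covariance matrix, S[i,j] = (1/(n-1)) · Σ_k (x_{k,i} - mean_i) · (x_{k,j} - mean_j), divisor n-1 = 3:
  S[U,U] = ((-4)·(-4) + (4)·(4) + (-3)·(-3) + (3)·(3)) / 3 = 50/3 = 16.6667
  S[U,V] = ((-4)·(0.25) + (4)·(1.25) + (-3)·(-1.75) + (3)·(0.25)) / 3 = 10/3 = 3.3333
  S[V,V] = ((0.25)·(0.25) + (1.25)·(1.25) + (-1.75)·(-1.75) + (0.25)·(0.25)) / 3 = 4.75/3 = 1.5833
  S = [[16.6667, 3.3333],
 [3.3333, 1.5833]].

Step 3 — invert S. det(S) = 16.6667·1.5833 - (3.3333)² = 15.2778.
  S^{-1} = (1/det) · [[d, -b], [-b, a]] = [[0.1036, -0.2182],
 [-0.2182, 1.0909]].

Step 4 — quadratic form (x̄ - mu_0)^T · S^{-1} · (x̄ - mu_0):
  S^{-1} · (x̄ - mu_0) = (-0.5891, 2.3455),
  (x̄ - mu_0)^T · [...] = (-2)·(-0.5891) + (1.75)·(2.3455) = 5.2827.

Step 5 — scale by n: T² = 4 · 5.2827 = 21.1309.

T² ≈ 21.1309


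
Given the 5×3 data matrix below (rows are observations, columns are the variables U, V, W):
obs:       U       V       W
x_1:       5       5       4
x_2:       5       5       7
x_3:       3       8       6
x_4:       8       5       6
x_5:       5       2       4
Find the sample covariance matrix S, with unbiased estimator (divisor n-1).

Step 1 — column means:
  mean(U) = (5 + 5 + 3 + 8 + 5) / 5 = 26/5 = 5.2
  mean(V) = (5 + 5 + 8 + 5 + 2) / 5 = 25/5 = 5
  mean(W) = (4 + 7 + 6 + 6 + 4) / 5 = 27/5 = 5.4

Step 2 — sample covariance S[i,j] = (1/(n-1)) · Σ_k (x_{k,i} - mean_i) · (x_{k,j} - mean_j), with n-1 = 4.
  S[U,U] = ((-0.2)·(-0.2) + (-0.2)·(-0.2) + (-2.2)·(-2.2) + (2.8)·(2.8) + (-0.2)·(-0.2)) / 4 = 12.8/4 = 3.2
  S[U,V] = ((-0.2)·(0) + (-0.2)·(0) + (-2.2)·(3) + (2.8)·(0) + (-0.2)·(-3)) / 4 = -6/4 = -1.5
  S[U,W] = ((-0.2)·(-1.4) + (-0.2)·(1.6) + (-2.2)·(0.6) + (2.8)·(0.6) + (-0.2)·(-1.4)) / 4 = 0.6/4 = 0.15
  S[V,V] = ((0)·(0) + (0)·(0) + (3)·(3) + (0)·(0) + (-3)·(-3)) / 4 = 18/4 = 4.5
  S[V,W] = ((0)·(-1.4) + (0)·(1.6) + (3)·(0.6) + (0)·(0.6) + (-3)·(-1.4)) / 4 = 6/4 = 1.5
  S[W,W] = ((-1.4)·(-1.4) + (1.6)·(1.6) + (0.6)·(0.6) + (0.6)·(0.6) + (-1.4)·(-1.4)) / 4 = 7.2/4 = 1.8

S is symmetric (S[j,i] = S[i,j]). Assembling:

S = [[3.2, -1.5, 0.15],
 [-1.5, 4.5, 1.5],
 [0.15, 1.5, 1.8]]


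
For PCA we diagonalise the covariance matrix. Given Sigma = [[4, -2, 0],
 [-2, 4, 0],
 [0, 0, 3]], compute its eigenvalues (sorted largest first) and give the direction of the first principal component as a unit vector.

Step 1 — characteristic polynomial p(λ) = det(λI - Sigma) = λ³ - tr·λ² + c_1·λ - det, where tr = trace, c_1 = sum of the principal 2×2 minors, det = det(Sigma):
  tr = 4 + 4 + 3 = 11,
  c_1 = (4·4 - (-2)²) + (4·3 - (0)²) + (4·3 - (0)²) = 12 + 12 + 12 = 36,
  det = 4·(4·3 - (0)²) - (-2)·((-2)·3 - (0)·(0)) + (0)·((-2)·(0) - 4·(0)) = 4·(12) - (-2)·(-6) + (0)·(0) = 36.
  So p(λ) = λ³ - 11λ² + 36λ - 36.
Step 2 — look for an integer root (rational root theorem: any rational root is an integer divisor of 36). Testing λ = 2:
  p(2) = 8 - 44 + 72 - 36 = 0  ✓
  Dividing out (λ - 2): p(λ) = (λ - 2)(λ² - 9λ + 18).
Step 3 — remaining eigenvalues from the quadratic λ² - 9λ + 18 = 0:
  Δ = 9² - 4·18 = 81 - 72 = 9,  λ = (9 ± √9)/2 = (9 ± 3)/2 = 6 or 3.
  Sorted: λ_1 = 6,  λ_2 = 3,  λ_3 = 2  (check: sum = 11 = tr ✓).

Step 4 — unit eigenvector for λ_1 = 6: v spans the null space of (Sigma - λ_1 I), whose rows are
  r_1 = (-2, -2, 0),  r_2 = (-2, -2, 0),  r_3 = (0, 0, -3).
  v is orthogonal to every row, so take v ∝ r_1 × r_3 = ((-2)·(-3) - (0)·(0), (0)·(0) - (-2)·(-3), (-2)·(0) - (-2)·(0)) = (6, -6, 0).
  Rescale (divide by 6): u = (1, -1, 0).
  ||u|| = √((1)² + (-1)² + (0)²) = √(2) ≈ 1.4142,  v_1 = u/||u|| ≈ (0.7071, -0.7071, 0) (||v_1|| = 1).

λ_1 = 6,  λ_2 = 3,  λ_3 = 2;  v_1 ≈ (0.7071, -0.7071, 0)


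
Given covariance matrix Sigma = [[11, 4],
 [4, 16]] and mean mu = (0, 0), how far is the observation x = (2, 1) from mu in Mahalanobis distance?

Step 1 — centre the observation: (x - mu) = (2, 1).

Step 2 — invert Sigma. det(Sigma) = 11·16 - (4)² = 160.
  Sigma^{-1} = (1/det) · [[d, -b], [-b, a]] = [[0.1, -0.025],
 [-0.025, 0.0688]].

Step 3 — form the quadratic (x - mu)^T · Sigma^{-1} · (x - mu):
  Sigma^{-1} · (x - mu) = (0.175, 0.0188).
  (x - mu)^T · [Sigma^{-1} · (x - mu)] = (2)·(0.175) + (1)·(0.0188) = 0.3688.

Step 4 — take square root: d = √(0.3688) ≈ 0.6072.

d(x, mu) = √(0.3688) ≈ 0.6072


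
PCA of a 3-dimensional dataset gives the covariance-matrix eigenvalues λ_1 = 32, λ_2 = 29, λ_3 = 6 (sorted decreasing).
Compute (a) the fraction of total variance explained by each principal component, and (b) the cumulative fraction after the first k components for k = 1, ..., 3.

Step 1 — total variance = trace(Sigma) = Σ λ_i = 32 + 29 + 6 = 67.

Step 2 — fraction explained by component i = λ_i / Σ λ:
  PC1: 32/67 = 0.4776
  PC2: 29/67 = 0.4328
  PC3: 6/67 = 0.0896

Step 3 — cumulative fraction after k components = (λ_1 + ... + λ_k) / Σ λ:
  k = 1: 32/67 = 0.4776
  k = 2: (32 + 29)/67 = 61/67 = 0.9104
  k = 3: (32 + 29 + 6)/67 = 67/67 = 1

Summary (fraction, with percent):

explained: PC1 0.4776 (47.76%), PC2 0.4328 (43.28%), PC3 0.0896 (8.96%);  cumulative: 0.4776, 0.9104, 1


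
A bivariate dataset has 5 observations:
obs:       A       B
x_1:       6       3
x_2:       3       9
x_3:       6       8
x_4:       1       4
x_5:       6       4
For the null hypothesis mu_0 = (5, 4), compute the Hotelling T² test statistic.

Step 1 — sample mean vector:
  mean(A) = (6 + 3 + 6 + 1 + 6) / 5 = 22/5 = 4.4
  mean(B) = (3 + 9 + 8 + 4 + 4) / 5 = 28/5 = 5.6
  x̄ = (4.4, 5.6),  deviation x̄ - mu_0 = (4.4, 5.6) - (5, 4) = (-0.6, 1.6).

Step 2 — sample covariance matrix, S[i,j] = (1/(n-1)) · Σ_k (x_{k,i} - mean_i) · (x_{k,j} - mean_j), divisor n-1 = 4:
  S[A,A] = ((1.6)·(1.6) + (-1.4)·(-1.4) + (1.6)·(1.6) + (-3.4)·(-3.4) + (1.6)·(1.6)) / 4 = 21.2/4 = 5.3
  S[A,B] = ((1.6)·(-2.6) + (-1.4)·(3.4) + (1.6)·(2.4) + (-3.4)·(-1.6) + (1.6)·(-1.6)) / 4 = -2.2/4 = -0.55
  S[B,B] = ((-2.6)·(-2.6) + (3.4)·(3.4) + (2.4)·(2.4) + (-1.6)·(-1.6) + (-1.6)·(-1.6)) / 4 = 29.2/4 = 7.3
  S = [[5.3, -0.55],
 [-0.55, 7.3]].

Step 3 — invert S. det(S) = 5.3·7.3 - (-0.55)² = 38.3875.
  S^{-1} = (1/det) · [[d, -b], [-b, a]] = [[0.1902, 0.0143],
 [0.0143, 0.1381]].

Step 4 — quadratic form (x̄ - mu_0)^T · S^{-1} · (x̄ - mu_0):
  S^{-1} · (x̄ - mu_0) = (-0.0912, 0.2123),
  (x̄ - mu_0)^T · [...] = (-0.6)·(-0.0912) + (1.6)·(0.2123) = 0.3944.

Step 5 — scale by n: T² = 5 · 0.3944 = 1.972.

T² ≈ 1.972


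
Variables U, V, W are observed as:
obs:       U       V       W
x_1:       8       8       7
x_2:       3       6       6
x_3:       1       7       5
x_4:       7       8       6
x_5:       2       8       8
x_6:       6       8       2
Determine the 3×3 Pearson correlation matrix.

Step 1 — column means:
  mean(U) = (8 + 3 + 1 + 7 + 2 + 6) / 6 = 27/6 = 4.5
  mean(V) = (8 + 6 + 7 + 8 + 8 + 8) / 6 = 45/6 = 7.5
  mean(W) = (7 + 6 + 5 + 6 + 8 + 2) / 6 = 34/6 = 5.6667

Step 2 — sample variances and covariances s[i,j] = (1/(n-1)) · Σ_k (x_{k,i} - mean_i) · (x_{k,j} - mean_j), with n-1 = 5:
  s[U,U] = ((3.5)·(3.5) + (-1.5)·(-1.5) + (-3.5)·(-3.5) + (2.5)·(2.5) + (-2.5)·(-2.5) + (1.5)·(1.5)) / 5 = 41.5/5 = 8.3
  s[U,V] = ((3.5)·(0.5) + (-1.5)·(-1.5) + (-3.5)·(-0.5) + (2.5)·(0.5) + (-2.5)·(0.5) + (1.5)·(0.5)) / 5 = 6.5/5 = 1.3
  s[U,W] = ((3.5)·(1.3333) + (-1.5)·(0.3333) + (-3.5)·(-0.6667) + (2.5)·(0.3333) + (-2.5)·(2.3333) + (1.5)·(-3.6667)) / 5 = -4/5 = -0.8
  s[V,V] = ((0.5)·(0.5) + (-1.5)·(-1.5) + (-0.5)·(-0.5) + (0.5)·(0.5) + (0.5)·(0.5) + (0.5)·(0.5)) / 5 = 3.5/5 = 0.7
  s[V,W] = ((0.5)·(1.3333) + (-1.5)·(0.3333) + (-0.5)·(-0.6667) + (0.5)·(0.3333) + (0.5)·(2.3333) + (0.5)·(-3.6667)) / 5 = 0/5 = 0
  s[W,W] = ((1.3333)·(1.3333) + (0.3333)·(0.3333) + (-0.6667)·(-0.6667) + (0.3333)·(0.3333) + (2.3333)·(2.3333) + (-3.6667)·(-3.6667)) / 5 = 21.3333/5 = 4.2667
  Sample standard deviations s_i = √(s[i,i]):
  s(U) = √(8.3) = 2.881
  s(V) = √(0.7) = 0.8367
  s(W) = √(4.2667) = 2.0656

Step 3 — r_{ij} = s_{ij} / (s_i · s_j):
  r[U,U] = 1 (diagonal).
  r[U,V] = 1.3 / (2.881 · 0.8367) = 1.3 / 2.4104 = 0.5393
  r[U,W] = -0.8 / (2.881 · 2.0656) = -0.8 / 5.9509 = -0.1344
  r[V,V] = 1 (diagonal).
  r[V,W] = 0 / (0.8367 · 2.0656) = 0 / 1.7282 = 0
  r[W,W] = 1 (diagonal).

R is symmetric with unit diagonal. Assembling:

R = [[1, 0.5393, -0.1344],
 [0.5393, 1, 0],
 [-0.1344, 0, 1]]


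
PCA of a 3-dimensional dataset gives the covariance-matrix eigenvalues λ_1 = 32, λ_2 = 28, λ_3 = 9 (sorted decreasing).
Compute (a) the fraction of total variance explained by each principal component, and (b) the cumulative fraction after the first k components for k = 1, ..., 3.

Step 1 — total variance = trace(Sigma) = Σ λ_i = 32 + 28 + 9 = 69.

Step 2 — fraction explained by component i = λ_i / Σ λ:
  PC1: 32/69 = 0.4638
  PC2: 28/69 = 0.4058
  PC3: 9/69 = 0.1304

Step 3 — cumulative fraction after k components = (λ_1 + ... + λ_k) / Σ λ:
  k = 1: 32/69 = 0.4638
  k = 2: (32 + 28)/69 = 60/69 = 0.8696
  k = 3: (32 + 28 + 9)/69 = 69/69 = 1

Summary (fraction, with percent):

explained: PC1 0.4638 (46.38%), PC2 0.4058 (40.58%), PC3 0.1304 (13.04%);  cumulative: 0.4638, 0.8696, 1


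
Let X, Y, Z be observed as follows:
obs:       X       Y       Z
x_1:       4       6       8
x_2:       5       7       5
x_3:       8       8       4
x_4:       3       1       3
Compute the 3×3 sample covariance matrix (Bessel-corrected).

Step 1 — column means:
  mean(X) = (4 + 5 + 8 + 3) / 4 = 20/4 = 5
  mean(Y) = (6 + 7 + 8 + 1) / 4 = 22/4 = 5.5
  mean(Z) = (8 + 5 + 4 + 3) / 4 = 20/4 = 5

Step 2 — sample covariance S[i,j] = (1/(n-1)) · Σ_k (x_{k,i} - mean_i) · (x_{k,j} - mean_j), with n-1 = 3.
  S[X,X] = ((-1)·(-1) + (0)·(0) + (3)·(3) + (-2)·(-2)) / 3 = 14/3 = 4.6667
  S[X,Y] = ((-1)·(0.5) + (0)·(1.5) + (3)·(2.5) + (-2)·(-4.5)) / 3 = 16/3 = 5.3333
  S[X,Z] = ((-1)·(3) + (0)·(0) + (3)·(-1) + (-2)·(-2)) / 3 = -2/3 = -0.6667
  S[Y,Y] = ((0.5)·(0.5) + (1.5)·(1.5) + (2.5)·(2.5) + (-4.5)·(-4.5)) / 3 = 29/3 = 9.6667
  S[Y,Z] = ((0.5)·(3) + (1.5)·(0) + (2.5)·(-1) + (-4.5)·(-2)) / 3 = 8/3 = 2.6667
  S[Z,Z] = ((3)·(3) + (0)·(0) + (-1)·(-1) + (-2)·(-2)) / 3 = 14/3 = 4.6667

S is symmetric (S[j,i] = S[i,j]). Assembling:

S = [[4.6667, 5.3333, -0.6667],
 [5.3333, 9.6667, 2.6667],
 [-0.6667, 2.6667, 4.6667]]


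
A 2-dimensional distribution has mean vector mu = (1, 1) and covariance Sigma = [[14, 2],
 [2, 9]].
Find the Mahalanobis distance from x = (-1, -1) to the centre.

Step 1 — centre the observation: (x - mu) = (-2, -2).

Step 2 — invert Sigma. det(Sigma) = 14·9 - (2)² = 122.
  Sigma^{-1} = (1/det) · [[d, -b], [-b, a]] = [[0.0738, -0.0164],
 [-0.0164, 0.1148]].

Step 3 — form the quadratic (x - mu)^T · Sigma^{-1} · (x - mu):
  Sigma^{-1} · (x - mu) = (-0.1148, -0.1967).
  (x - mu)^T · [Sigma^{-1} · (x - mu)] = (-2)·(-0.1148) + (-2)·(-0.1967) = 0.623.

Step 4 — take square root: d = √(0.623) ≈ 0.7893.

d(x, mu) = √(0.623) ≈ 0.7893


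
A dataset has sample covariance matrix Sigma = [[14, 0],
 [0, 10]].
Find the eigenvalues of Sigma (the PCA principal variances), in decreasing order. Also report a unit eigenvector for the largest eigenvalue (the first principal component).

Step 1 — characteristic polynomial of 2×2 Sigma:
  det(Sigma - λI) = λ² - trace · λ + det = 0.
  trace = 14 + 10 = 24, det = 14·10 - (0)² = 140.
Step 2 — discriminant:
  Δ = trace² - 4·det = 576 - 560 = 16.
Step 3 — eigenvalues:
  λ = (trace ± √Δ)/2 = (24 ± 4)/2,
  λ_1 = 14,  λ_2 = 10.

Step 4 — unit eigenvector for λ_1: Sigma is diagonal, so its eigenvectors are the coordinate axes. λ_1 = 14 is the diagonal entry on the first coordinate axis, hence
  v_1 = (1, 0) (||v_1|| = 1).

λ_1 = 14,  λ_2 = 10;  v_1 ≈ (1, 0)


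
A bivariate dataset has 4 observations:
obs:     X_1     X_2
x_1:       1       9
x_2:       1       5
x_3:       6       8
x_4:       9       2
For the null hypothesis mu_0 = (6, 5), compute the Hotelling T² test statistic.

Step 1 — sample mean vector:
  mean(X_1) = (1 + 1 + 6 + 9) / 4 = 17/4 = 4.25
  mean(X_2) = (9 + 5 + 8 + 2) / 4 = 24/4 = 6
  x̄ = (4.25, 6),  deviation x̄ - mu_0 = (4.25, 6) - (6, 5) = (-1.75, 1).

Step 2 — sample covariance matrix, S[i,j] = (1/(n-1)) · Σ_k (x_{k,i} - mean_i) · (x_{k,j} - mean_j), divisor n-1 = 3:
  S[X_1,X_1] = ((-3.25)·(-3.25) + (-3.25)·(-3.25) + (1.75)·(1.75) + (4.75)·(4.75)) / 3 = 46.75/3 = 15.5833
  S[X_1,X_2] = ((-3.25)·(3) + (-3.25)·(-1) + (1.75)·(2) + (4.75)·(-4)) / 3 = -22/3 = -7.3333
  S[X_2,X_2] = ((3)·(3) + (-1)·(-1) + (2)·(2) + (-4)·(-4)) / 3 = 30/3 = 10
  S = [[15.5833, -7.3333],
 [-7.3333, 10]].

Step 3 — invert S. det(S) = 15.5833·10 - (-7.3333)² = 102.0556.
  S^{-1} = (1/det) · [[d, -b], [-b, a]] = [[0.098, 0.0719],
 [0.0719, 0.1527]].

Step 4 — quadratic form (x̄ - mu_0)^T · S^{-1} · (x̄ - mu_0):
  S^{-1} · (x̄ - mu_0) = (-0.0996, 0.0269),
  (x̄ - mu_0)^T · [...] = (-1.75)·(-0.0996) + (1)·(0.0269) = 0.2013.

Step 5 — scale by n: T² = 4 · 0.2013 = 0.8051.

T² ≈ 0.8051


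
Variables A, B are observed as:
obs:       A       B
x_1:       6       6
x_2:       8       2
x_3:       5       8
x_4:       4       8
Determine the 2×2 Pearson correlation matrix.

Step 1 — column means:
  mean(A) = (6 + 8 + 5 + 4) / 4 = 23/4 = 5.75
  mean(B) = (6 + 2 + 8 + 8) / 4 = 24/4 = 6

Step 2 — sample variances and covariances s[i,j] = (1/(n-1)) · Σ_k (x_{k,i} - mean_i) · (x_{k,j} - mean_j), with n-1 = 3:
  s[A,A] = ((0.25)·(0.25) + (2.25)·(2.25) + (-0.75)·(-0.75) + (-1.75)·(-1.75)) / 3 = 8.75/3 = 2.9167
  s[A,B] = ((0.25)·(0) + (2.25)·(-4) + (-0.75)·(2) + (-1.75)·(2)) / 3 = -14/3 = -4.6667
  s[B,B] = ((0)·(0) + (-4)·(-4) + (2)·(2) + (2)·(2)) / 3 = 24/3 = 8
  Sample standard deviations s_i = √(s[i,i]):
  s(A) = √(2.9167) = 1.7078
  s(B) = √(8) = 2.8284

Step 3 — r_{ij} = s_{ij} / (s_i · s_j):
  r[A,A] = 1 (diagonal).
  r[A,B] = -4.6667 / (1.7078 · 2.8284) = -4.6667 / 4.8305 = -0.9661
  r[B,B] = 1 (diagonal).

R is symmetric with unit diagonal. Assembling:

R = [[1, -0.9661],
 [-0.9661, 1]]


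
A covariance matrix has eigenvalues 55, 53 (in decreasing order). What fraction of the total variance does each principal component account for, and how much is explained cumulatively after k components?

Step 1 — total variance = trace(Sigma) = Σ λ_i = 55 + 53 = 108.

Step 2 — fraction explained by component i = λ_i / Σ λ:
  PC1: 55/108 = 0.5093
  PC2: 53/108 = 0.4907

Step 3 — cumulative fraction after k components = (λ_1 + ... + λ_k) / Σ λ:
  k = 1: 55/108 = 0.5093
  k = 2: (55 + 53)/108 = 108/108 = 1

Summary (fraction, with percent):

explained: PC1 0.5093 (50.93%), PC2 0.4907 (49.07%);  cumulative: 0.5093, 1


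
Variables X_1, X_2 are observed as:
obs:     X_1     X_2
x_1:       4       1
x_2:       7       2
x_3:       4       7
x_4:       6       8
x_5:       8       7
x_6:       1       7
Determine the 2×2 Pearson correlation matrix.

Step 1 — column means:
  mean(X_1) = (4 + 7 + 4 + 6 + 8 + 1) / 6 = 30/6 = 5
  mean(X_2) = (1 + 2 + 7 + 8 + 7 + 7) / 6 = 32/6 = 5.3333

Step 2 — sample variances and covariances s[i,j] = (1/(n-1)) · Σ_k (x_{k,i} - mean_i) · (x_{k,j} - mean_j), with n-1 = 5:
  s[X_1,X_1] = ((-1)·(-1) + (2)·(2) + (-1)·(-1) + (1)·(1) + (3)·(3) + (-4)·(-4)) / 5 = 32/5 = 6.4
  s[X_1,X_2] = ((-1)·(-4.3333) + (2)·(-3.3333) + (-1)·(1.6667) + (1)·(2.6667) + (3)·(1.6667) + (-4)·(1.6667)) / 5 = -3/5 = -0.6
  s[X_2,X_2] = ((-4.3333)·(-4.3333) + (-3.3333)·(-3.3333) + (1.6667)·(1.6667) + (2.6667)·(2.6667) + (1.6667)·(1.6667) + (1.6667)·(1.6667)) / 5 = 45.3333/5 = 9.0667
  Sample standard deviations s_i = √(s[i,i]):
  s(X_1) = √(6.4) = 2.5298
  s(X_2) = √(9.0667) = 3.0111

Step 3 — r_{ij} = s_{ij} / (s_i · s_j):
  r[X_1,X_1] = 1 (diagonal).
  r[X_1,X_2] = -0.6 / (2.5298 · 3.0111) = -0.6 / 7.6175 = -0.0788
  r[X_2,X_2] = 1 (diagonal).

R is symmetric with unit diagonal. Assembling:

R = [[1, -0.0788],
 [-0.0788, 1]]


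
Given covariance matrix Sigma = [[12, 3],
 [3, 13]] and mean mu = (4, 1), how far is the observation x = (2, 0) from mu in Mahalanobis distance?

Step 1 — centre the observation: (x - mu) = (-2, -1).

Step 2 — invert Sigma. det(Sigma) = 12·13 - (3)² = 147.
  Sigma^{-1} = (1/det) · [[d, -b], [-b, a]] = [[0.0884, -0.0204],
 [-0.0204, 0.0816]].

Step 3 — form the quadratic (x - mu)^T · Sigma^{-1} · (x - mu):
  Sigma^{-1} · (x - mu) = (-0.1565, -0.0408).
  (x - mu)^T · [Sigma^{-1} · (x - mu)] = (-2)·(-0.1565) + (-1)·(-0.0408) = 0.3537.

Step 4 — take square root: d = √(0.3537) ≈ 0.5948.

d(x, mu) = √(0.3537) ≈ 0.5948


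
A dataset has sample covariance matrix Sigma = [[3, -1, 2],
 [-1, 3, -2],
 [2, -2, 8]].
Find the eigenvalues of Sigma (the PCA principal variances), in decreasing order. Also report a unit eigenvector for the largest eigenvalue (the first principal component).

Step 1 — characteristic polynomial p(λ) = det(λI - Sigma) = λ³ - tr·λ² + c_1·λ - det, where tr = trace, c_1 = sum of the principal 2×2 minors, det = det(Sigma):
  tr = 3 + 3 + 8 = 14,
  c_1 = (3·3 - (-1)²) + (3·8 - (2)²) + (3·8 - (-2)²) = 8 + 20 + 20 = 48,
  det = 3·(3·8 - (-2)²) - (-1)·((-1)·8 - (-2)·(2)) + (2)·((-1)·(-2) - 3·(2)) = 3·(20) - (-1)·(-4) + (2)·(-4) = 48.
  So p(λ) = λ³ - 14λ² + 48λ - 48.
Step 2 — look for an integer root (rational root theorem: any rational root is an integer divisor of 48). Testing λ = 2:
  p(2) = 8 - 56 + 96 - 48 = 0  ✓
  Dividing out (λ - 2): p(λ) = (λ - 2)(λ² - 12λ + 24).
Step 3 — remaining eigenvalues from the quadratic λ² - 12λ + 24 = 0:
  Δ = 12² - 4·24 = 144 - 96 = 48,  λ = (12 ± √48)/2 = (12 ± 6.9282)/2 ≈ 9.4641 or 2.5359.
  Sorted: λ_1 = 9.4641,  λ_2 = 2.5359,  λ_3 = 2  (check: sum = 14 = tr ✓).

Step 4 — unit eigenvector for λ_1 ≈ 9.4641: v spans the null space of (Sigma - λ_1 I), whose rows are
  r_1 = (-6.4641, -1, 2),  r_2 = (-1, -6.4641, -2),  r_3 = (2, -2, -1.4641).
  v is orthogonal to every row, so take v ∝ r_1 × r_2 = ((-1)·(-2) - (2)·(-6.4641), (2)·(-1) - (-6.4641)·(-2), (-6.4641)·(-6.4641) - (-1)·(-1)) ≈ (14.9282, -14.9282, 40.7846).
  Let u = (14.9282, -14.9282, 40.7846).
  ||u|| = √((14.9282)² + (-14.9282)² + (40.7846)²) = √(2109.0869) ≈ 45.9248,  v_1 = u/||u|| ≈ (0.3251, -0.3251, 0.8881) (||v_1|| = 1).

λ_1 = 9.4641,  λ_2 = 2.5359,  λ_3 = 2;  v_1 ≈ (0.3251, -0.3251, 0.8881)


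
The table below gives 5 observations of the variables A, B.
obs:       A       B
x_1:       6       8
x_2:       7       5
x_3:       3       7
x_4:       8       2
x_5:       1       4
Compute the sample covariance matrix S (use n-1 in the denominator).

Step 1 — column means:
  mean(A) = (6 + 7 + 3 + 8 + 1) / 5 = 25/5 = 5
  mean(B) = (8 + 5 + 7 + 2 + 4) / 5 = 26/5 = 5.2

Step 2 — sample covariance S[i,j] = (1/(n-1)) · Σ_k (x_{k,i} - mean_i) · (x_{k,j} - mean_j), with n-1 = 4.
  S[A,A] = ((1)·(1) + (2)·(2) + (-2)·(-2) + (3)·(3) + (-4)·(-4)) / 4 = 34/4 = 8.5
  S[A,B] = ((1)·(2.8) + (2)·(-0.2) + (-2)·(1.8) + (3)·(-3.2) + (-4)·(-1.2)) / 4 = -6/4 = -1.5
  S[B,B] = ((2.8)·(2.8) + (-0.2)·(-0.2) + (1.8)·(1.8) + (-3.2)·(-3.2) + (-1.2)·(-1.2)) / 4 = 22.8/4 = 5.7

S is symmetric (S[j,i] = S[i,j]). Assembling:

S = [[8.5, -1.5],
 [-1.5, 5.7]]


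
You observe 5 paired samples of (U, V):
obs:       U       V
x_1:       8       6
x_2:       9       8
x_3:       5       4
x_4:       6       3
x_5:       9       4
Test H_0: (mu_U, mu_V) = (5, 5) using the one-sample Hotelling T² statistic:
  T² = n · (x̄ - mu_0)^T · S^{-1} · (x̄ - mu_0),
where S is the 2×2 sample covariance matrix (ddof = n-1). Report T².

Step 1 — sample mean vector:
  mean(U) = (8 + 9 + 5 + 6 + 9) / 5 = 37/5 = 7.4
  mean(V) = (6 + 8 + 4 + 3 + 4) / 5 = 25/5 = 5
  x̄ = (7.4, 5),  deviation x̄ - mu_0 = (7.4, 5) - (5, 5) = (2.4, 0).

Step 2 — sample covariance matrix, S[i,j] = (1/(n-1)) · Σ_k (x_{k,i} - mean_i) · (x_{k,j} - mean_j), divisor n-1 = 4:
  S[U,U] = ((0.6)·(0.6) + (1.6)·(1.6) + (-2.4)·(-2.4) + (-1.4)·(-1.4) + (1.6)·(1.6)) / 4 = 13.2/4 = 3.3
  S[U,V] = ((0.6)·(1) + (1.6)·(3) + (-2.4)·(-1) + (-1.4)·(-2) + (1.6)·(-1)) / 4 = 9/4 = 2.25
  S[V,V] = ((1)·(1) + (3)·(3) + (-1)·(-1) + (-2)·(-2) + (-1)·(-1)) / 4 = 16/4 = 4
  S = [[3.3, 2.25],
 [2.25, 4]].

Step 3 — invert S. det(S) = 3.3·4 - (2.25)² = 8.1375.
  S^{-1} = (1/det) · [[d, -b], [-b, a]] = [[0.4916, -0.2765],
 [-0.2765, 0.4055]].

Step 4 — quadratic form (x̄ - mu_0)^T · S^{-1} · (x̄ - mu_0):
  S^{-1} · (x̄ - mu_0) = (1.1797, -0.6636),
  (x̄ - mu_0)^T · [...] = (2.4)·(1.1797) + (0)·(-0.6636) = 2.8313.

Step 5 — scale by n: T² = 5 · 2.8313 = 14.1567.

T² ≈ 14.1567


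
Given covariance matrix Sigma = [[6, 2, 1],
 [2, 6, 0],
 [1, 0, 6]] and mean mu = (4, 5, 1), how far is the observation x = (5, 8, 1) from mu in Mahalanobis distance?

Step 1 — centre the observation: (x - mu) = (1, 3, 0).

Step 2 — invert Sigma (cofactor / det for 3×3, or solve directly):
  Sigma^{-1} = [[0.1935, -0.0645, -0.0323],
 [-0.0645, 0.1882, 0.0108],
 [-0.0323, 0.0108, 0.172]].

Step 3 — form the quadratic (x - mu)^T · Sigma^{-1} · (x - mu):
  Sigma^{-1} · (x - mu) = (0, 0.5, 0).
  (x - mu)^T · [Sigma^{-1} · (x - mu)] = (1)·(0) + (3)·(0.5) + (0)·(0) = 1.5.

Step 4 — take square root: d = √(1.5) ≈ 1.2247.

d(x, mu) = √(1.5) ≈ 1.2247


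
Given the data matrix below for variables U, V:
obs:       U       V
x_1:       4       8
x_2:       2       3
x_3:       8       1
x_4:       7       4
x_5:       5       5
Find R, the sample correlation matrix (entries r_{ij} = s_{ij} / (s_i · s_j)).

Step 1 — column means:
  mean(U) = (4 + 2 + 8 + 7 + 5) / 5 = 26/5 = 5.2
  mean(V) = (8 + 3 + 1 + 4 + 5) / 5 = 21/5 = 4.2

Step 2 — sample variances and covariances s[i,j] = (1/(n-1)) · Σ_k (x_{k,i} - mean_i) · (x_{k,j} - mean_j), with n-1 = 4:
  s[U,U] = ((-1.2)·(-1.2) + (-3.2)·(-3.2) + (2.8)·(2.8) + (1.8)·(1.8) + (-0.2)·(-0.2)) / 4 = 22.8/4 = 5.7
  s[U,V] = ((-1.2)·(3.8) + (-3.2)·(-1.2) + (2.8)·(-3.2) + (1.8)·(-0.2) + (-0.2)·(0.8)) / 4 = -10.2/4 = -2.55
  s[V,V] = ((3.8)·(3.8) + (-1.2)·(-1.2) + (-3.2)·(-3.2) + (-0.2)·(-0.2) + (0.8)·(0.8)) / 4 = 26.8/4 = 6.7
  Sample standard deviations s_i = √(s[i,i]):
  s(U) = √(5.7) = 2.3875
  s(V) = √(6.7) = 2.5884

Step 3 — r_{ij} = s_{ij} / (s_i · s_j):
  r[U,U] = 1 (diagonal).
  r[U,V] = -2.55 / (2.3875 · 2.5884) = -2.55 / 6.1798 = -0.4126
  r[V,V] = 1 (diagonal).

R is symmetric with unit diagonal. Assembling:

R = [[1, -0.4126],
 [-0.4126, 1]]


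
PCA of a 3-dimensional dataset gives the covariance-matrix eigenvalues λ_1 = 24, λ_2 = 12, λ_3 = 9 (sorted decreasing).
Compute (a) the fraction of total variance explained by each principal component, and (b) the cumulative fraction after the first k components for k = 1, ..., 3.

Step 1 — total variance = trace(Sigma) = Σ λ_i = 24 + 12 + 9 = 45.

Step 2 — fraction explained by component i = λ_i / Σ λ:
  PC1: 24/45 = 0.5333
  PC2: 12/45 = 0.2667
  PC3: 9/45 = 0.2

Step 3 — cumulative fraction after k components = (λ_1 + ... + λ_k) / Σ λ:
  k = 1: 24/45 = 0.5333
  k = 2: (24 + 12)/45 = 36/45 = 0.8
  k = 3: (24 + 12 + 9)/45 = 45/45 = 1

Summary (fraction, with percent):

explained: PC1 0.5333 (53.33%), PC2 0.2667 (26.67%), PC3 0.2 (20%);  cumulative: 0.5333, 0.8, 1


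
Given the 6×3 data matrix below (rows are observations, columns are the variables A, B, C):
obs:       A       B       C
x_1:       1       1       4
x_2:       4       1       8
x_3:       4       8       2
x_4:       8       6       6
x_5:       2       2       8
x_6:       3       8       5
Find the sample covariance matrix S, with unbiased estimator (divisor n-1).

Step 1 — column means:
  mean(A) = (1 + 4 + 4 + 8 + 2 + 3) / 6 = 22/6 = 3.6667
  mean(B) = (1 + 1 + 8 + 6 + 2 + 8) / 6 = 26/6 = 4.3333
  mean(C) = (4 + 8 + 2 + 6 + 8 + 5) / 6 = 33/6 = 5.5

Step 2 — sample covariance S[i,j] = (1/(n-1)) · Σ_k (x_{k,i} - mean_i) · (x_{k,j} - mean_j), with n-1 = 5.
  S[A,A] = ((-2.6667)·(-2.6667) + (0.3333)·(0.3333) + (0.3333)·(0.3333) + (4.3333)·(4.3333) + (-1.6667)·(-1.6667) + (-0.6667)·(-0.6667)) / 5 = 29.3333/5 = 5.8667
  S[A,B] = ((-2.6667)·(-3.3333) + (0.3333)·(-3.3333) + (0.3333)·(3.6667) + (4.3333)·(1.6667) + (-1.6667)·(-2.3333) + (-0.6667)·(3.6667)) / 5 = 17.6667/5 = 3.5333
  S[A,C] = ((-2.6667)·(-1.5) + (0.3333)·(2.5) + (0.3333)·(-3.5) + (4.3333)·(0.5) + (-1.6667)·(2.5) + (-0.6667)·(-0.5)) / 5 = 2/5 = 0.4
  S[B,B] = ((-3.3333)·(-3.3333) + (-3.3333)·(-3.3333) + (3.6667)·(3.6667) + (1.6667)·(1.6667) + (-2.3333)·(-2.3333) + (3.6667)·(3.6667)) / 5 = 57.3333/5 = 11.4667
  S[B,C] = ((-3.3333)·(-1.5) + (-3.3333)·(2.5) + (3.6667)·(-3.5) + (1.6667)·(0.5) + (-2.3333)·(2.5) + (3.6667)·(-0.5)) / 5 = -23/5 = -4.6
  S[C,C] = ((-1.5)·(-1.5) + (2.5)·(2.5) + (-3.5)·(-3.5) + (0.5)·(0.5) + (2.5)·(2.5) + (-0.5)·(-0.5)) / 5 = 27.5/5 = 5.5

S is symmetric (S[j,i] = S[i,j]). Assembling:

S = [[5.8667, 3.5333, 0.4],
 [3.5333, 11.4667, -4.6],
 [0.4, -4.6, 5.5]]


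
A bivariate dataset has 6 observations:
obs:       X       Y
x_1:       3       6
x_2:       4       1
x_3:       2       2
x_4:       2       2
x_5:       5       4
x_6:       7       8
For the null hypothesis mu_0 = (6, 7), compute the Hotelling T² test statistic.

Step 1 — sample mean vector:
  mean(X) = (3 + 4 + 2 + 2 + 5 + 7) / 6 = 23/6 = 3.8333
  mean(Y) = (6 + 1 + 2 + 2 + 4 + 8) / 6 = 23/6 = 3.8333
  x̄ = (3.8333, 3.8333),  deviation x̄ - mu_0 = (3.8333, 3.8333) - (6, 7) = (-2.1667, -3.1667).

Step 2 — sample covariance matrix, S[i,j] = (1/(n-1)) · Σ_k (x_{k,i} - mean_i) · (x_{k,j} - mean_j), divisor n-1 = 5:
  S[X,X] = ((-0.8333)·(-0.8333) + (0.1667)·(0.1667) + (-1.8333)·(-1.8333) + (-1.8333)·(-1.8333) + (1.1667)·(1.1667) + (3.1667)·(3.1667)) / 5 = 18.8333/5 = 3.7667
  S[X,Y] = ((-0.8333)·(2.1667) + (0.1667)·(-2.8333) + (-1.8333)·(-1.8333) + (-1.8333)·(-1.8333) + (1.1667)·(0.1667) + (3.1667)·(4.1667)) / 5 = 17.8333/5 = 3.5667
  S[Y,Y] = ((2.1667)·(2.1667) + (-2.8333)·(-2.8333) + (-1.8333)·(-1.8333) + (-1.8333)·(-1.8333) + (0.1667)·(0.1667) + (4.1667)·(4.1667)) / 5 = 36.8333/5 = 7.3667
  S = [[3.7667, 3.5667],
 [3.5667, 7.3667]].

Step 3 — invert S. det(S) = 3.7667·7.3667 - (3.5667)² = 15.0267.
  S^{-1} = (1/det) · [[d, -b], [-b, a]] = [[0.4902, -0.2374],
 [-0.2374, 0.2507]].

Step 4 — quadratic form (x̄ - mu_0)^T · S^{-1} · (x̄ - mu_0):
  S^{-1} · (x̄ - mu_0) = (-0.3106, -0.2795),
  (x̄ - mu_0)^T · [...] = (-2.1667)·(-0.3106) + (-3.1667)·(-0.2795) = 1.558.

Step 5 — scale by n: T² = 6 · 1.558 = 9.3478.

T² ≈ 9.3478


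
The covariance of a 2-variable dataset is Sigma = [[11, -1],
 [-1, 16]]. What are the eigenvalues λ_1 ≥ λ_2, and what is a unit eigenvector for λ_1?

Step 1 — characteristic polynomial of 2×2 Sigma:
  det(Sigma - λI) = λ² - trace · λ + det = 0.
  trace = 11 + 16 = 27, det = 11·16 - (-1)² = 175.
Step 2 — discriminant:
  Δ = trace² - 4·det = 729 - 700 = 29.
Step 3 — eigenvalues:
  λ = (trace ± √Δ)/2 = (27 ± 5.3852)/2,
  λ_1 = 16.1926,  λ_2 = 10.8074.

Step 4 — unit eigenvector for λ_1: solve (Sigma - λ_1 I)v = 0. First row:
  (11 - 16.1926)·v_x + (-1)·v_y = 0, i.e. (-5.1926)·v_x + (-1)·v_y = 0,
  so v ∝ (b, λ_1 - a) = (-1, 5.1926); multiply by -1 so the first entry is positive: u = (1, -5.1926).
  ||u|| = √((1)² + (-5.1926)²) = √(27.9629) ≈ 5.288,
  v_1 = u/||u|| ≈ (0.1891, -0.982) (||v_1|| = 1).

λ_1 = 16.1926,  λ_2 = 10.8074;  v_1 ≈ (0.1891, -0.982)


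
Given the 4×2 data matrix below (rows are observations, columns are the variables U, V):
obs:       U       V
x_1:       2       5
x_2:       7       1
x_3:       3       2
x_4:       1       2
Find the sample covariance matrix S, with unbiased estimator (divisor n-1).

Step 1 — column means:
  mean(U) = (2 + 7 + 3 + 1) / 4 = 13/4 = 3.25
  mean(V) = (5 + 1 + 2 + 2) / 4 = 10/4 = 2.5

Step 2 — sample covariance S[i,j] = (1/(n-1)) · Σ_k (x_{k,i} - mean_i) · (x_{k,j} - mean_j), with n-1 = 3.
  S[U,U] = ((-1.25)·(-1.25) + (3.75)·(3.75) + (-0.25)·(-0.25) + (-2.25)·(-2.25)) / 3 = 20.75/3 = 6.9167
  S[U,V] = ((-1.25)·(2.5) + (3.75)·(-1.5) + (-0.25)·(-0.5) + (-2.25)·(-0.5)) / 3 = -7.5/3 = -2.5
  S[V,V] = ((2.5)·(2.5) + (-1.5)·(-1.5) + (-0.5)·(-0.5) + (-0.5)·(-0.5)) / 3 = 9/3 = 3

S is symmetric (S[j,i] = S[i,j]). Assembling:

S = [[6.9167, -2.5],
 [-2.5, 3]]


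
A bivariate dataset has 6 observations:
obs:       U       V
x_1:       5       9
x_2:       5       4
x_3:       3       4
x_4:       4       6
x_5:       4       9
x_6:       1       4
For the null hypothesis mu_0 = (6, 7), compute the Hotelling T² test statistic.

Step 1 — sample mean vector:
  mean(U) = (5 + 5 + 3 + 4 + 4 + 1) / 6 = 22/6 = 3.6667
  mean(V) = (9 + 4 + 4 + 6 + 9 + 4) / 6 = 36/6 = 6
  x̄ = (3.6667, 6),  deviation x̄ - mu_0 = (3.6667, 6) - (6, 7) = (-2.3333, -1).

Step 2 — sample covariance matrix, S[i,j] = (1/(n-1)) · Σ_k (x_{k,i} - mean_i) · (x_{k,j} - mean_j), divisor n-1 = 5:
  S[U,U] = ((1.3333)·(1.3333) + (1.3333)·(1.3333) + (-0.6667)·(-0.6667) + (0.3333)·(0.3333) + (0.3333)·(0.3333) + (-2.6667)·(-2.6667)) / 5 = 11.3333/5 = 2.2667
  S[U,V] = ((1.3333)·(3) + (1.3333)·(-2) + (-0.6667)·(-2) + (0.3333)·(0) + (0.3333)·(3) + (-2.6667)·(-2)) / 5 = 9/5 = 1.8
  S[V,V] = ((3)·(3) + (-2)·(-2) + (-2)·(-2) + (0)·(0) + (3)·(3) + (-2)·(-2)) / 5 = 30/5 = 6
  S = [[2.2667, 1.8],
 [1.8, 6]].

Step 3 — invert S. det(S) = 2.2667·6 - (1.8)² = 10.36.
  S^{-1} = (1/det) · [[d, -b], [-b, a]] = [[0.5792, -0.1737],
 [-0.1737, 0.2188]].

Step 4 — quadratic form (x̄ - mu_0)^T · S^{-1} · (x̄ - mu_0):
  S^{-1} · (x̄ - mu_0) = (-1.1776, 0.1866),
  (x̄ - mu_0)^T · [...] = (-2.3333)·(-1.1776) + (-1)·(0.1866) = 2.5611.

Step 5 — scale by n: T² = 6 · 2.5611 = 15.3668.

T² ≈ 15.3668


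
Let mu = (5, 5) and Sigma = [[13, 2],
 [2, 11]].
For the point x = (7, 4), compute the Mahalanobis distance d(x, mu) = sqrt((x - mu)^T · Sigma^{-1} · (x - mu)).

Step 1 — centre the observation: (x - mu) = (2, -1).

Step 2 — invert Sigma. det(Sigma) = 13·11 - (2)² = 139.
  Sigma^{-1} = (1/det) · [[d, -b], [-b, a]] = [[0.0791, -0.0144],
 [-0.0144, 0.0935]].

Step 3 — form the quadratic (x - mu)^T · Sigma^{-1} · (x - mu):
  Sigma^{-1} · (x - mu) = (0.1727, -0.1223).
  (x - mu)^T · [Sigma^{-1} · (x - mu)] = (2)·(0.1727) + (-1)·(-0.1223) = 0.4676.

Step 4 — take square root: d = √(0.4676) ≈ 0.6838.

d(x, mu) = √(0.4676) ≈ 0.6838


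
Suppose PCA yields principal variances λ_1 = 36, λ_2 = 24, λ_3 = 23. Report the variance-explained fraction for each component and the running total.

Step 1 — total variance = trace(Sigma) = Σ λ_i = 36 + 24 + 23 = 83.

Step 2 — fraction explained by component i = λ_i / Σ λ:
  PC1: 36/83 = 0.4337
  PC2: 24/83 = 0.2892
  PC3: 23/83 = 0.2771

Step 3 — cumulative fraction after k components = (λ_1 + ... + λ_k) / Σ λ:
  k = 1: 36/83 = 0.4337
  k = 2: (36 + 24)/83 = 60/83 = 0.7229
  k = 3: (36 + 24 + 23)/83 = 83/83 = 1

Summary (fraction, with percent):

explained: PC1 0.4337 (43.37%), PC2 0.2892 (28.92%), PC3 0.2771 (27.71%);  cumulative: 0.4337, 0.7229, 1
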